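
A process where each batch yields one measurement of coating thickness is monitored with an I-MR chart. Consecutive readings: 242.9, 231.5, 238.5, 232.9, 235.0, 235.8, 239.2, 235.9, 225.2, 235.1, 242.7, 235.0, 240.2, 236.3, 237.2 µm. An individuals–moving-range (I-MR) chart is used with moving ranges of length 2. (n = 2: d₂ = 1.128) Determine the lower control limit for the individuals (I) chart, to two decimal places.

221.12

X̄ = (242.9 + 231.5 + 238.5 + 232.9 + 235.0 + 235.8 + 239.2 + 235.9 + 225.2 + 235.1 + 242.7 + 235.0 + 240.2 + 236.3 + 237.2) / 15 = 236.2267
Moving ranges: 11.4, 7.0, 5.6, 2.1, 0.8, 3.4, 3.3, 10.7, 9.9, 7.6, 7.7, 5.2, 3.9, 0.9; M̄R̄ = 79.5000 / 14 = 5.6786
LCL = X̄ − 3·M̄R̄/d₂ = 236.2267 − 3 × 5.6786 / 1.128 = 221.1241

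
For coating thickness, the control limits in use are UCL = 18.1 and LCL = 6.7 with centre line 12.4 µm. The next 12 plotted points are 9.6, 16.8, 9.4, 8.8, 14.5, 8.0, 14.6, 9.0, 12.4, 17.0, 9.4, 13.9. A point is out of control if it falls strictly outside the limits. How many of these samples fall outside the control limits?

All 12 points lie within [6.7, 18.1].

0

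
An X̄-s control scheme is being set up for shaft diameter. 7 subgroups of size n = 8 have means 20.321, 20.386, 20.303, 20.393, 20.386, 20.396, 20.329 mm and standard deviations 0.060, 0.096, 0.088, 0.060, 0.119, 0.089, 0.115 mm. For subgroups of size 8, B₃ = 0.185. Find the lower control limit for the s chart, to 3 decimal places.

0.017

s̄ = (0.060 + 0.096 + 0.088 + 0.060 + 0.119 + 0.089 + 0.115) / 7 = 0.0896
LCL_s = B₃·s̄ = 0.185 × 0.0896 = 0.0166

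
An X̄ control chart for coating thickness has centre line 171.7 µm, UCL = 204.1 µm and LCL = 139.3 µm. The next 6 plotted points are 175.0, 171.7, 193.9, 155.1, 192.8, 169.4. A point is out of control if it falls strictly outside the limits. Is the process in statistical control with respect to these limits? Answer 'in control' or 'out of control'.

in control

All 6 points lie within [139.3, 204.1].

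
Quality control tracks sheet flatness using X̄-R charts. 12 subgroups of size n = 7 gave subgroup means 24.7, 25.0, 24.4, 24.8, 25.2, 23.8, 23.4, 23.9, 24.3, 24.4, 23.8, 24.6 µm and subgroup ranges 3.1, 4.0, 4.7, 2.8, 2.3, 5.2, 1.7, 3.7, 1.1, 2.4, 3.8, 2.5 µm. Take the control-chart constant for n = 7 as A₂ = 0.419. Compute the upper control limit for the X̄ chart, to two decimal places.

25.66

X̄̄ = (24.7 + 25.0 + 24.4 + 24.8 + 25.2 + 23.8 + 23.4 + 23.9 + 24.3 + 24.4 + 23.8 + 24.6) / 12 = 292.3000 / 12 = 24.3583
R̄ = (3.1 + 4.0 + 4.7 + 2.8 + 2.3 + 5.2 + 1.7 + 3.7 + 1.1 + 2.4 + 3.8 + 2.5) / 12 = 37.3000 / 12 = 3.1083
UCL = X̄̄ + A₂·R̄ = 24.3583 + 0.419 × 3.1083 = 25.6607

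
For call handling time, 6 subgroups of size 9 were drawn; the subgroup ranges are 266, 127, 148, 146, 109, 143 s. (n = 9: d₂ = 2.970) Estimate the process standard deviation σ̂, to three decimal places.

R̄ = (266 + 127 + 148 + 146 + 109 + 143) / 6 = 156.5000
σ̂ = R̄ / d₂ = 156.5000 / 2.970 = 52.6936

52.694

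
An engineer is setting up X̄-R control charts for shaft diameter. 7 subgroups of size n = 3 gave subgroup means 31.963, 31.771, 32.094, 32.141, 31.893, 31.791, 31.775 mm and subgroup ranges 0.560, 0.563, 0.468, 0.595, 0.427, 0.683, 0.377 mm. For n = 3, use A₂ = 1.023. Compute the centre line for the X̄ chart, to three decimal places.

31.918

X̄̄ = (31.963 + 31.771 + 32.094 + 32.141 + 31.893 + 31.791 + 31.775) / 7 = 223.4280 / 7 = 31.9183
CL = X̄̄ = 31.9183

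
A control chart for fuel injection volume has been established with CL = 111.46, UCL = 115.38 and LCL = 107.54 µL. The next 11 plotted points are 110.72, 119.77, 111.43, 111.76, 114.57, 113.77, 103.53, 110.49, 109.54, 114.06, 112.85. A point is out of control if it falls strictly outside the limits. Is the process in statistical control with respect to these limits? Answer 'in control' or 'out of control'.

Compare each point to [107.54, 115.38]: sample 2 = 119.77 > UCL; sample 7 = 103.53 < LCL.

out of control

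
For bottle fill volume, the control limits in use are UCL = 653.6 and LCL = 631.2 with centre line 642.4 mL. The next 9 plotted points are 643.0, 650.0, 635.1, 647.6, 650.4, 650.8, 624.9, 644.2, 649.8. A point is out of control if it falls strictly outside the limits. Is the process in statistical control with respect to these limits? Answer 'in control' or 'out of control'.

Compare each point to [631.2, 653.6]: sample 7 = 624.9 < LCL.

out of control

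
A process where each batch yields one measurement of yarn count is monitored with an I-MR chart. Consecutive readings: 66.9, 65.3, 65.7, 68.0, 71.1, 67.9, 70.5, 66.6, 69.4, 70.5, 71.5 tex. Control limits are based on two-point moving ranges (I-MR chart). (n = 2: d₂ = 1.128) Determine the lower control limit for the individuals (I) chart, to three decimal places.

62.640

X̄ = (66.9 + 65.3 + 65.7 + 68.0 + 71.1 + 67.9 + 70.5 + 66.6 + 69.4 + 70.5 + 71.5) / 11 = 68.4909
Moving ranges: 1.6, 0.4, 2.3, 3.1, 3.2, 2.6, 3.9, 2.8, 1.1, 1.0; M̄R̄ = 22.0000 / 10 = 2.2000
LCL = X̄ − 3·M̄R̄/d₂ = 68.4909 − 3 × 2.2000 / 1.128 = 62.6398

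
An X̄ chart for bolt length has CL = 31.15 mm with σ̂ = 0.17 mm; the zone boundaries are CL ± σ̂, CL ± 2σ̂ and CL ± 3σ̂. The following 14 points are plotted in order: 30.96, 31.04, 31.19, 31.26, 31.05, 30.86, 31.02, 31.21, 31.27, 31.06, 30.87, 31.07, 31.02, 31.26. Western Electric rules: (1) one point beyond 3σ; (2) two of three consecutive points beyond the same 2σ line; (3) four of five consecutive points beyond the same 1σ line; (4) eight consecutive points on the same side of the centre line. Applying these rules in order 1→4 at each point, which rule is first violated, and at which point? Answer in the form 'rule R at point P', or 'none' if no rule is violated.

none

Zone of each point (C = within 1σ̂, B = 1σ̂–2σ̂, A = 2σ̂–3σ̂, * = beyond 3σ̂; sign = side of CL): 1:-B, 2:-C, 3:+C, 4:+C, 5:-C, 6:-B, 7:-C, 8:+C, 9:+C, 10:-C, 11:-B, 12:-C, 13:-C, 14:+C
No rule fires across all 14 points.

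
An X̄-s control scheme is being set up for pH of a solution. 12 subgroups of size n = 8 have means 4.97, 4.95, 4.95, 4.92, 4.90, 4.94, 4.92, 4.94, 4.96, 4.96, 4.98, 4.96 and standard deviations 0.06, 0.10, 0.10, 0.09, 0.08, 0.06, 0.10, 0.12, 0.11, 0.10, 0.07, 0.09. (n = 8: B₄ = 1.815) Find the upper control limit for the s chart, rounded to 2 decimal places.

0.16

s̄ = (0.06 + 0.10 + 0.10 + 0.09 + 0.08 + 0.06 + 0.10 + 0.12 + 0.11 + 0.10 + 0.07 + 0.09) / 12 = 0.0900
UCL_s = B₄·s̄ = 1.815 × 0.0900 = 0.1634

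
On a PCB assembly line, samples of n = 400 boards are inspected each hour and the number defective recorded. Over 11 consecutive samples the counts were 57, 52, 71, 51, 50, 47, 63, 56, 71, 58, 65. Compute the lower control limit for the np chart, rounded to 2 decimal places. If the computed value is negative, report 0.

p̄ = Σdᵢ / (k·n) = 641 / (11 × 400) = 0.14568
LCL = np̄ − 3·√(np̄(1−p̄)) = 58.2727 − 3 × 7.0557 = 37.1055

37.11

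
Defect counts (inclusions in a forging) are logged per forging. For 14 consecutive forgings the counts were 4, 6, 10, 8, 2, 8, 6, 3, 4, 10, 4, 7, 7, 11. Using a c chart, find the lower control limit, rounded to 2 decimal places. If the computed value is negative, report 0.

0.00

c̄ = (4 + 6 + 10 + 8 + 2 + 8 + 6 + 3 + 4 + 10 + 4 + 7 + 7 + 11) / 14 = 90 / 14 = 6.4286
LCL = c̄ − 3√c̄ = 6.4286 − 3 × 2.5355 = -1.1778 → 0 (cannot be negative)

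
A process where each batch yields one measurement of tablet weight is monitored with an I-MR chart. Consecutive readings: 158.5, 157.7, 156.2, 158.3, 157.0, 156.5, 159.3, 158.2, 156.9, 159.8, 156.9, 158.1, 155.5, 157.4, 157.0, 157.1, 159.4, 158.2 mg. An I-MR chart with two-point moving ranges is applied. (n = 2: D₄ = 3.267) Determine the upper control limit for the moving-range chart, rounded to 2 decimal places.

5.17

Moving ranges: 0.8, 1.5, 2.1, 1.3, 0.5, 2.8, 1.1, 1.3, 2.9, 2.9, 1.2, 2.6, 1.9, 0.4, 0.1, 2.3, 1.2; M̄R̄ = 26.9000 / 17 = 1.5824
UCL_MR = D₄·M̄R̄ = 3.267 × 1.5824 = 5.1695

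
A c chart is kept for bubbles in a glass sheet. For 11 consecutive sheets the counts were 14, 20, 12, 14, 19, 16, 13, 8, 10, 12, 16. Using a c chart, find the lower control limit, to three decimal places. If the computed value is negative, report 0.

2.775

c̄ = (14 + 20 + 12 + 14 + 19 + 16 + 13 + 8 + 10 + 12 + 16) / 11 = 154 / 11 = 14.0000
LCL = c̄ − 3√c̄ = 14.0000 − 3 × 3.7417 = 2.7750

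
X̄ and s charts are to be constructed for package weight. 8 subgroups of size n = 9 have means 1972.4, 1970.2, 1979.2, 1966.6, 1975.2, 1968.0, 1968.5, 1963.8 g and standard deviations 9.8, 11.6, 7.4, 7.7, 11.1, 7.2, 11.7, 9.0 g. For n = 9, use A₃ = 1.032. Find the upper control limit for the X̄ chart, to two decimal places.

X̄̄ = (1972.4 + 1970.2 + 1979.2 + 1966.6 + 1975.2 + 1968.0 + 1968.5 + 1963.8) / 8 = 1970.4875
s̄ = (9.8 + 11.6 + 7.4 + 7.7 + 11.1 + 7.2 + 11.7 + 9.0) / 8 = 9.4375
UCL = X̄̄ + A₃·s̄ = 1970.4875 + 1.032 × 9.4375 = 1980.2270

1980.23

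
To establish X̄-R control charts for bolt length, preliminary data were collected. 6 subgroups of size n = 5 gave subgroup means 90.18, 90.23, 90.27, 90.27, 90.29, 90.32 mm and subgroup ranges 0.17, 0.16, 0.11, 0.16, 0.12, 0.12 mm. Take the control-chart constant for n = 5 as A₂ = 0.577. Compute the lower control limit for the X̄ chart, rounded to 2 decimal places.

90.18

X̄̄ = (90.18 + 90.23 + 90.27 + 90.27 + 90.29 + 90.32) / 6 = 541.5600 / 6 = 90.2600
R̄ = (0.17 + 0.16 + 0.11 + 0.16 + 0.12 + 0.12) / 6 = 0.8400 / 6 = 0.1400
LCL = X̄̄ − A₂·R̄ = 90.2600 − 0.577 × 0.1400 = 90.1792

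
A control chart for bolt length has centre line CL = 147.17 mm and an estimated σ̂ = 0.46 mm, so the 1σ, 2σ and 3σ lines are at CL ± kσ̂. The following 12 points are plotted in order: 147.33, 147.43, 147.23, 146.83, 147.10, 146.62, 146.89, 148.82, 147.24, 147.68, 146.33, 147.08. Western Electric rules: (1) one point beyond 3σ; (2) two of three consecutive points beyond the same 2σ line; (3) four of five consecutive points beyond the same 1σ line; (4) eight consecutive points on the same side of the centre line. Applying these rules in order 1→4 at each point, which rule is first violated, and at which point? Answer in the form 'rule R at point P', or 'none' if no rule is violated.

Zone of each point (C = within 1σ̂, B = 1σ̂–2σ̂, A = 2σ̂–3σ̂, * = beyond 3σ̂; sign = side of CL): 1:+C, 2:+C, 3:+C, 4:-C, 5:-C, 6:-B, 7:-C, 8:+*, 9:+C, 10:+B, 11:-B, 12:-C
Rule 1 (one point beyond the 3σ limits) is satisfied at point 8.

rule 1 at point 8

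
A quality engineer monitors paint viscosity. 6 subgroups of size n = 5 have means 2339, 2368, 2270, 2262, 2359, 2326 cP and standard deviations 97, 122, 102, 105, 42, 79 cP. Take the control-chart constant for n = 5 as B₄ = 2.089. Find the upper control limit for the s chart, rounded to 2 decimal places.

s̄ = (97 + 122 + 102 + 105 + 42 + 79) / 6 = 91.1667
UCL_s = B₄·s̄ = 2.089 × 91.1667 = 190.4472

190.45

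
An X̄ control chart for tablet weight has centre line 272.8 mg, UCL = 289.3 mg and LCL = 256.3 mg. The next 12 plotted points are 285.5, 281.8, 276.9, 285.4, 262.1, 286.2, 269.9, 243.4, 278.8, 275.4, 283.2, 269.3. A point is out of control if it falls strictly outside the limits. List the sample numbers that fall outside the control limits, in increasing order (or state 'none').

8

Compare each point to [256.3, 289.3]: sample 8 = 243.4 < LCL.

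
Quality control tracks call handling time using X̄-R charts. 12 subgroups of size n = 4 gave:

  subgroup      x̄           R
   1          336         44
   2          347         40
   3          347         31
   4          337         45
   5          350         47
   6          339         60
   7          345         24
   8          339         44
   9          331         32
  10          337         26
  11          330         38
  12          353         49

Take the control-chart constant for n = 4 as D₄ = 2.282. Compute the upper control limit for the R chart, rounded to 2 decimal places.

R̄ = (44 + 40 + 31 + 45 + 47 + 60 + 24 + 44 + 32 + 26 + 38 + 49) / 12 = 480.0000 / 12 = 40.0000
UCL_R = D₄·R̄ = 2.282 × 40.0000 = 91.2800

91.28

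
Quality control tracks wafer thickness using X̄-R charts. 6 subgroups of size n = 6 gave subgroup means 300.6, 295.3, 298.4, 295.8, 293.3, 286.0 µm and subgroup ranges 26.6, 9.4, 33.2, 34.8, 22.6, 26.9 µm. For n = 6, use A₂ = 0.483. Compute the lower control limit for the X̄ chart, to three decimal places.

X̄̄ = (300.6 + 295.3 + 298.4 + 295.8 + 293.3 + 286.0) / 6 = 1769.4000 / 6 = 294.9000
R̄ = (26.6 + 9.4 + 33.2 + 34.8 + 22.6 + 26.9) / 6 = 153.5000 / 6 = 25.5833
LCL = X̄̄ − A₂·R̄ = 294.9000 − 0.483 × 25.5833 = 282.5433

282.543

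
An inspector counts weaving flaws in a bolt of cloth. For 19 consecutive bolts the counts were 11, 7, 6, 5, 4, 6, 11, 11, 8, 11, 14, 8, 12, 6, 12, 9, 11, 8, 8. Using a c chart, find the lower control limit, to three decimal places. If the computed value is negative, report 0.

c̄ = (11 + 7 + 6 + 5 + 4 + 6 + 11 + 11 + 8 + 11 + 14 + 8 + 12 + 6 + 12 + 9 + 11 + 8 + 8) / 19 = 168 / 19 = 8.8421
LCL = c̄ − 3√c̄ = 8.8421 − 3 × 2.9736 = -0.0786 → 0 (cannot be negative)

0.000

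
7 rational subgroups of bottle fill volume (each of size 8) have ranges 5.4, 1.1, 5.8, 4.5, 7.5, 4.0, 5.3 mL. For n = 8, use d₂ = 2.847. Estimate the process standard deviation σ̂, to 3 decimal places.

R̄ = (5.4 + 1.1 + 5.8 + 4.5 + 7.5 + 4.0 + 5.3) / 7 = 4.8000
σ̂ = R̄ / d₂ = 4.8000 / 2.847 = 1.6860

1.686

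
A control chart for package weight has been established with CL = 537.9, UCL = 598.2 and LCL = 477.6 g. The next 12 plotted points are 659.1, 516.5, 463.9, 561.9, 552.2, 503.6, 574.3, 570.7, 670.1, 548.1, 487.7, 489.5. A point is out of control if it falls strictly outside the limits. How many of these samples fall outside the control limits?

3

Compare each point to [477.6, 598.2]: sample 1 = 659.1 > UCL; sample 3 = 463.9 < LCL; sample 9 = 670.1 > UCL.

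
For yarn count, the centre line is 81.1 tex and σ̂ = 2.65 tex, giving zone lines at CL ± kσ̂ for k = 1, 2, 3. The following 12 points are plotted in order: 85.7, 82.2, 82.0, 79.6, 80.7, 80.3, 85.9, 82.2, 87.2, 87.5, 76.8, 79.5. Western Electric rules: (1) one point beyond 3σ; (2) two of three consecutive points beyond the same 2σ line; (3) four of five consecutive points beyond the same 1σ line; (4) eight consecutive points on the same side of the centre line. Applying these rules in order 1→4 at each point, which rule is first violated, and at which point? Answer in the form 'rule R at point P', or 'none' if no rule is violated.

Zone of each point (C = within 1σ̂, B = 1σ̂–2σ̂, A = 2σ̂–3σ̂, * = beyond 3σ̂; sign = side of CL): 1:+B, 2:+C, 3:+C, 4:-C, 5:-C, 6:-C, 7:+B, 8:+C, 9:+A, 10:+A, 11:-B, 12:-C
Rule 2 (two of three consecutive points beyond the same 2σ limit) is satisfied at point 10.

rule 2 at point 10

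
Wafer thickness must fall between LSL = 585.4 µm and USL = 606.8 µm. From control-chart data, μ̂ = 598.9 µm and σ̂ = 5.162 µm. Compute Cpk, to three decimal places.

0.510

Cpu = (USL − μ̂) / (3σ̂) = (606.8 − 598.9) / (3 × 5.162) = 0.5101; Cpl = (μ̂ − LSL) / (3σ̂) = (598.9 − 585.4) / (3 × 5.162) = 0.8718; Cpk = min(Cpu, Cpl) = 0.5101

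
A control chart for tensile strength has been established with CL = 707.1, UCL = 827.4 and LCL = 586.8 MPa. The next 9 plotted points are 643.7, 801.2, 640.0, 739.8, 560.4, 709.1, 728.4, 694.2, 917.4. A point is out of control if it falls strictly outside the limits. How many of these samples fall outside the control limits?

2

Compare each point to [586.8, 827.4]: sample 5 = 560.4 < LCL; sample 9 = 917.4 > UCL.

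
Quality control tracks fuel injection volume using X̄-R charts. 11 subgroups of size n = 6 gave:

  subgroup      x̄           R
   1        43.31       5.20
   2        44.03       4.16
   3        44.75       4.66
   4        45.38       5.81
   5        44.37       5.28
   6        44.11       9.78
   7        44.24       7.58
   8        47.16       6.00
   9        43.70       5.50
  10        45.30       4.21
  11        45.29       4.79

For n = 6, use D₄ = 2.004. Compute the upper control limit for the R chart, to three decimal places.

11.472

R̄ = (5.20 + 4.16 + 4.66 + 5.81 + 5.28 + 9.78 + 7.58 + 6.00 + 5.50 + 4.21 + 4.79) / 11 = 62.9700 / 11 = 5.7245
UCL_R = D₄·R̄ = 2.004 × 5.7245 = 11.4720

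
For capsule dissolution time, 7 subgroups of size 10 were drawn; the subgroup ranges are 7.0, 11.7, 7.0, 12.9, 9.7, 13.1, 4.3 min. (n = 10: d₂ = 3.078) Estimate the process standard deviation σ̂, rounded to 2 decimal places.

R̄ = (7.0 + 11.7 + 7.0 + 12.9 + 9.7 + 13.1 + 4.3) / 7 = 9.3857
σ̂ = R̄ / d₂ = 9.3857 / 3.078 = 3.0493

3.05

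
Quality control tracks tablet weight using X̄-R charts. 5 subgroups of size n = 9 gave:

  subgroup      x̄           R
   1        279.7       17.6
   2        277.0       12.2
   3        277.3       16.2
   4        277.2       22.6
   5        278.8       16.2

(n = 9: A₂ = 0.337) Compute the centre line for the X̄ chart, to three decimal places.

X̄̄ = (279.7 + 277.0 + 277.3 + 277.2 + 278.8) / 5 = 1390.0000 / 5 = 278.0000
CL = X̄̄ = 278.0000

278.000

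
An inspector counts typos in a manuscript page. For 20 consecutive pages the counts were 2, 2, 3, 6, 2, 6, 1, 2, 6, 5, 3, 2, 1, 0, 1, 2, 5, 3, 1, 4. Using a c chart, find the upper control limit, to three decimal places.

c̄ = (2 + 2 + 3 + 6 + 2 + 6 + 1 + 2 + 6 + 5 + 3 + 2 + 1 + 0 + 1 + 2 + 5 + 3 + 1 + 4) / 20 = 57 / 20 = 2.8500
UCL = c̄ + 3√c̄ = 2.8500 + 3 × √2.8500 = 2.8500 + 3 × 1.6882 = 7.9146

7.915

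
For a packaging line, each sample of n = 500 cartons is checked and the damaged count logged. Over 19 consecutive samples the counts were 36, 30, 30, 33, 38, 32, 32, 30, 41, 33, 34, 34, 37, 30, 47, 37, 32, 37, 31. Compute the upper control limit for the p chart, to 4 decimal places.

0.1028

p̄ = Σdᵢ / (k·n) = 654 / (19 × 500) = 0.06884
UCL = p̄ + 3·√(p̄(1−p̄)/n) = 0.06884 + 3 × √(0.06884×0.93116/500) = 0.06884 + 3 × 0.01132 = 0.10281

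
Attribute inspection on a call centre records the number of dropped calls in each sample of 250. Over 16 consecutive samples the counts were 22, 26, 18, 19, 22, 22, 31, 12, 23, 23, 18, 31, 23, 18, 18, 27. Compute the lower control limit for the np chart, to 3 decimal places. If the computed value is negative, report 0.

p̄ = Σdᵢ / (k·n) = 353 / (16 × 250) = 0.08825
LCL = np̄ − 3·√(np̄(1−p̄)) = 22.0625 − 3 × 4.4850 = 8.6074

8.607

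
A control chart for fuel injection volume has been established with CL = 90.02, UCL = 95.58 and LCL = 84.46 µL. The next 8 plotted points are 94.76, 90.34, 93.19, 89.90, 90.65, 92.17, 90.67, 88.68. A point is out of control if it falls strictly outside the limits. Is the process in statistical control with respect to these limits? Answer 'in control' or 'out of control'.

All 8 points lie within [84.46, 95.58].

in control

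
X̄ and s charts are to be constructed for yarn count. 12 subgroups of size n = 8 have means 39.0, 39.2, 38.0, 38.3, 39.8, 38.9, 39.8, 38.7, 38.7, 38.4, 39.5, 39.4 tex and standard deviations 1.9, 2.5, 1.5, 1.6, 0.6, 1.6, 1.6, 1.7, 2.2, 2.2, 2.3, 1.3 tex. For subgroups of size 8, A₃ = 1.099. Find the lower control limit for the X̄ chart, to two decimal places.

37.05

X̄̄ = (39.0 + 39.2 + 38.0 + 38.3 + 39.8 + 38.9 + 39.8 + 38.7 + 38.7 + 38.4 + 39.5 + 39.4) / 12 = 38.9750
s̄ = (1.9 + 2.5 + 1.5 + 1.6 + 0.6 + 1.6 + 1.6 + 1.7 + 2.2 + 2.2 + 2.3 + 1.3) / 12 = 1.7500
LCL = X̄̄ − A₃·s̄ = 38.9750 − 1.099 × 1.7500 = 37.0517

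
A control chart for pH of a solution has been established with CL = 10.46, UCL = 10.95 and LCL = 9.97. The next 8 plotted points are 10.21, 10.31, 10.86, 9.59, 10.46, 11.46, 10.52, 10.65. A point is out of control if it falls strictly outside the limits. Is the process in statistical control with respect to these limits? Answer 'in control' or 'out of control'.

Compare each point to [9.97, 10.95]: sample 4 = 9.59 < LCL; sample 6 = 11.46 > UCL.

out of control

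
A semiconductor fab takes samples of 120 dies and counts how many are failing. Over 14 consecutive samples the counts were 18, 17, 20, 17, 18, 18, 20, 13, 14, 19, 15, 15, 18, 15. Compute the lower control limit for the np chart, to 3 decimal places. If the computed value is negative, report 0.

5.489

p̄ = Σdᵢ / (k·n) = 237 / (14 × 120) = 0.14107
LCL = np̄ − 3·√(np̄(1−p̄)) = 16.9286 − 3 × 3.8132 = 5.4890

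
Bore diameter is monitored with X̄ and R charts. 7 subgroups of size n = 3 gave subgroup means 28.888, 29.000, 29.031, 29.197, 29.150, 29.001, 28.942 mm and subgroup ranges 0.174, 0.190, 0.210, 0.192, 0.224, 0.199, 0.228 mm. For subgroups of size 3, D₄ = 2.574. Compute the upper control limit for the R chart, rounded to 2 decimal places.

R̄ = (0.174 + 0.190 + 0.210 + 0.192 + 0.224 + 0.199 + 0.228) / 7 = 1.4170 / 7 = 0.2024
UCL_R = D₄·R̄ = 2.574 × 0.2024 = 0.5211

0.52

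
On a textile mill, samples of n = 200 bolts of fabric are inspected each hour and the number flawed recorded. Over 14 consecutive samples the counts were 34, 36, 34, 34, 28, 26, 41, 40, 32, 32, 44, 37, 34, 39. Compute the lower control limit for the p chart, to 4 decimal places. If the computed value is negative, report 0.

p̄ = Σdᵢ / (k·n) = 491 / (14 × 200) = 0.17536
LCL = p̄ − 3·√(p̄(1−p̄)/n) = 0.17536 − 3 × 0.02689 = 0.09469

0.0947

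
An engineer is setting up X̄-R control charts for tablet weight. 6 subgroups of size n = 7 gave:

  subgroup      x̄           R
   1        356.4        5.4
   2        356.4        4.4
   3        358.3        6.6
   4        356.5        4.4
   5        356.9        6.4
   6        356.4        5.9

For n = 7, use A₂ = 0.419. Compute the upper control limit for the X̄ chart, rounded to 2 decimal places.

359.13

X̄̄ = (356.4 + 356.4 + 358.3 + 356.5 + 356.9 + 356.4) / 6 = 2140.9000 / 6 = 356.8167
R̄ = (5.4 + 4.4 + 6.6 + 4.4 + 6.4 + 5.9) / 6 = 33.1000 / 6 = 5.5167
UCL = X̄̄ + A₂·R̄ = 356.8167 + 0.419 × 5.5167 = 359.1282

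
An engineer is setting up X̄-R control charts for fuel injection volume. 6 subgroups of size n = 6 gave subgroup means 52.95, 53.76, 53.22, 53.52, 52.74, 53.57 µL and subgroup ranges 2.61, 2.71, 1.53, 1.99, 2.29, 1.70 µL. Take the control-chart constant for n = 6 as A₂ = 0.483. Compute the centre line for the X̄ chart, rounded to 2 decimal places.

53.29

X̄̄ = (52.95 + 53.76 + 53.22 + 53.52 + 52.74 + 53.57) / 6 = 319.7600 / 6 = 53.2933
CL = X̄̄ = 53.2933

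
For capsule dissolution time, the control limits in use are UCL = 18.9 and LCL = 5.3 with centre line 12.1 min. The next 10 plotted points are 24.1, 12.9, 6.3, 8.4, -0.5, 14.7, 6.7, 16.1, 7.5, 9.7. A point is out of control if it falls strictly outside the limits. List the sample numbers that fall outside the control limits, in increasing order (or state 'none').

Compare each point to [5.3, 18.9]: sample 1 = 24.1 > UCL; sample 5 = -0.5 < LCL.

1, 5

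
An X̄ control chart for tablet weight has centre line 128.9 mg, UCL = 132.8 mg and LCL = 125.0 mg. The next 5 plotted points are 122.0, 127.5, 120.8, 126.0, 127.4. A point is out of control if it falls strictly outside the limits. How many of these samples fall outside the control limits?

2

Compare each point to [125.0, 132.8]: sample 1 = 122.0 < LCL; sample 3 = 120.8 < LCL.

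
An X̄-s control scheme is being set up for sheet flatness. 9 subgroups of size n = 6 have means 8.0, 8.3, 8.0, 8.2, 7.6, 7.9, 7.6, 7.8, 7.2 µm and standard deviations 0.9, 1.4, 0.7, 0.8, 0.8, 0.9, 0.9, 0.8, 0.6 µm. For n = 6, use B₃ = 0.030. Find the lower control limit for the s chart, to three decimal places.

s̄ = (0.9 + 1.4 + 0.7 + 0.8 + 0.8 + 0.9 + 0.9 + 0.8 + 0.6) / 9 = 0.8667
LCL_s = B₃·s̄ = 0.030 × 0.8667 = 0.0260

0.026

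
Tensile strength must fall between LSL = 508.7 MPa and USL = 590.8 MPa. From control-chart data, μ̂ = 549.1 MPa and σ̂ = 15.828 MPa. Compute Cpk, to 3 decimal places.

0.851

Cpu = (USL − μ̂) / (3σ̂) = (590.8 − 549.1) / (3 × 15.828) = 0.8782; Cpl = (μ̂ − LSL) / (3σ̂) = (549.1 − 508.7) / (3 × 15.828) = 0.8508; Cpk = min(Cpu, Cpl) = 0.8508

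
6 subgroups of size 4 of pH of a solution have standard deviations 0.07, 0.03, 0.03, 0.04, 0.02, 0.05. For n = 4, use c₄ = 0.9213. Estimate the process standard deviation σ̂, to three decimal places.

s̄ = (0.07 + 0.03 + 0.03 + 0.04 + 0.02 + 0.05) / 6 = 0.0400
σ̂ = s̄ / c₄ = 0.0400 / 0.9213 = 0.0434

0.043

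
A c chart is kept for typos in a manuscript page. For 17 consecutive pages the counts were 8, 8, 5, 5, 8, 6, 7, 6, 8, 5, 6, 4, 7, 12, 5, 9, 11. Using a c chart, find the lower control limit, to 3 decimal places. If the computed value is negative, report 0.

c̄ = (8 + 8 + 5 + 5 + 8 + 6 + 7 + 6 + 8 + 5 + 6 + 4 + 7 + 12 + 5 + 9 + 11) / 17 = 120 / 17 = 7.0588
LCL = c̄ − 3√c̄ = 7.0588 − 3 × 2.6568 = -0.9117 → 0 (cannot be negative)

0.000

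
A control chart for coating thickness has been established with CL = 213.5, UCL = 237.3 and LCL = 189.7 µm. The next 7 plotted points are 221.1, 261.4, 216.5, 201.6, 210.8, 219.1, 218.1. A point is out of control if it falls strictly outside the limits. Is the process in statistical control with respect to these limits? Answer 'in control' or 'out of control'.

Compare each point to [189.7, 237.3]: sample 2 = 261.4 > UCL.

out of control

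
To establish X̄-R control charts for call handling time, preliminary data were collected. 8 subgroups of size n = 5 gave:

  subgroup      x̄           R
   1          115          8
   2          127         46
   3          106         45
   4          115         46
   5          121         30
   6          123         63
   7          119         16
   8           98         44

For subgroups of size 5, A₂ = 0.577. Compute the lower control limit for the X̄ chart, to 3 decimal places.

94.007

X̄̄ = (115 + 127 + 106 + 115 + 121 + 123 + 119 + 98) / 8 = 924.0000 / 8 = 115.5000
R̄ = (8 + 46 + 45 + 46 + 30 + 63 + 16 + 44) / 8 = 298.0000 / 8 = 37.2500
LCL = X̄̄ − A₂·R̄ = 115.5000 − 0.577 × 37.2500 = 94.0067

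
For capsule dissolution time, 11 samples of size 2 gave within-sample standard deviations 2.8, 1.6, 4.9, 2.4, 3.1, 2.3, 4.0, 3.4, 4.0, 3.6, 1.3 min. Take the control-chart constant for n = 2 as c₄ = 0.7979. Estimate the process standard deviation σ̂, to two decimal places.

3.81

s̄ = (2.8 + 1.6 + 4.9 + 2.4 + 3.1 + 2.3 + 4.0 + 3.4 + 4.0 + 3.6 + 1.3) / 11 = 3.0364
σ̂ = s̄ / c₄ = 3.0364 / 0.7979 = 3.8054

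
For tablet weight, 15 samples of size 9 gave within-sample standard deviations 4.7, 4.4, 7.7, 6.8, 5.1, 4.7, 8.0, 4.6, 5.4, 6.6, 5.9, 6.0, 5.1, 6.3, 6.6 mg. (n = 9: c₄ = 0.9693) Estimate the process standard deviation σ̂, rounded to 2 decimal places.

s̄ = (4.7 + 4.4 + 7.7 + 6.8 + 5.1 + 4.7 + 8.0 + 4.6 + 5.4 + 6.6 + 5.9 + 6.0 + 5.1 + 6.3 + 6.6) / 15 = 5.8600
σ̂ = s̄ / c₄ = 5.8600 / 0.9693 = 6.0456

6.05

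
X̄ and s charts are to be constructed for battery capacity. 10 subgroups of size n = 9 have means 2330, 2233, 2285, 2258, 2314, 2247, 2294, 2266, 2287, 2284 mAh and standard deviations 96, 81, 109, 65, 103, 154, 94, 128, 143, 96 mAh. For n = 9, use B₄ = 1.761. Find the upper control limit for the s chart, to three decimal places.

s̄ = (96 + 81 + 109 + 65 + 103 + 154 + 94 + 128 + 143 + 96) / 10 = 106.9000
UCL_s = B₄·s̄ = 1.761 × 106.9000 = 188.2509

188.251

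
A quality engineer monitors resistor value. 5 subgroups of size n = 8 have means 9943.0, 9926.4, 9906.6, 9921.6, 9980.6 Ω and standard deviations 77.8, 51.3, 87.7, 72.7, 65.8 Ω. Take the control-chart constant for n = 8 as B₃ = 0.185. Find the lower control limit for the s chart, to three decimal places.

13.146

s̄ = (77.8 + 51.3 + 87.7 + 72.7 + 65.8) / 5 = 71.0600
LCL_s = B₃·s̄ = 0.185 × 71.0600 = 13.1461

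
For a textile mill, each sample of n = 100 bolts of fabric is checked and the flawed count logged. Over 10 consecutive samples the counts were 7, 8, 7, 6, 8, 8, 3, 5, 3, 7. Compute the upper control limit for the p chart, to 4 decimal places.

p̄ = Σdᵢ / (k·n) = 62 / (10 × 100) = 0.06200
UCL = p̄ + 3·√(p̄(1−p̄)/n) = 0.06200 + 3 × √(0.06200×0.93800/100) = 0.06200 + 3 × 0.02412 = 0.13435

0.1343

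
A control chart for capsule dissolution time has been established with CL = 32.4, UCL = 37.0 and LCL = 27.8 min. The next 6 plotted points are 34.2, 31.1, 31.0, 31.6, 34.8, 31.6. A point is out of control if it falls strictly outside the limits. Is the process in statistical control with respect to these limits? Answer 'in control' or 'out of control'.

in control

All 6 points lie within [27.8, 37.0].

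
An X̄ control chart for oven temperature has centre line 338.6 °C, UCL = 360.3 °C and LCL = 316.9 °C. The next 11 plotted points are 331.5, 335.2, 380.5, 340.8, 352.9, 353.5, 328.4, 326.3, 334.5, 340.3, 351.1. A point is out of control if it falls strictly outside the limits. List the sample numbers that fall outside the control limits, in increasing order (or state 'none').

3

Compare each point to [316.9, 360.3]: sample 3 = 380.5 > UCL.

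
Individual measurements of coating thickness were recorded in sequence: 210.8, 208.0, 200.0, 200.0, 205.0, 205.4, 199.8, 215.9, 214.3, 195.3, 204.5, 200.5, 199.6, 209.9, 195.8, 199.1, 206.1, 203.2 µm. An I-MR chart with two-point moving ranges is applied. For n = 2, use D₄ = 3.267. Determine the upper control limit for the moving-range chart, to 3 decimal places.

Moving ranges: 2.8, 8.0, 0.0, 5.0, 0.4, 5.6, 16.1, 1.6, 19.0, 9.2, 4.0, 0.9, 10.3, 14.1, 3.3, 7.0, 2.9; M̄R̄ = 110.2000 / 17 = 6.4824
UCL_MR = D₄·M̄R̄ = 3.267 × 6.4824 = 21.1778

21.178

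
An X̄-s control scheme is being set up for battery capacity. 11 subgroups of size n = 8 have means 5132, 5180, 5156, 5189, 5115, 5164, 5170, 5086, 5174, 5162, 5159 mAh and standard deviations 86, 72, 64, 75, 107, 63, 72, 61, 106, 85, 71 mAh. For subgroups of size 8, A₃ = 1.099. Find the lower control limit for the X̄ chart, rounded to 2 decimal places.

X̄̄ = (5132 + 5180 + 5156 + 5189 + 5115 + 5164 + 5170 + 5086 + 5174 + 5162 + 5159) / 11 = 5153.3636
s̄ = (86 + 72 + 64 + 75 + 107 + 63 + 72 + 61 + 106 + 85 + 71) / 11 = 78.3636
LCL = X̄̄ − A₃·s̄ = 5153.3636 − 1.099 × 78.3636 = 5067.2420

5067.24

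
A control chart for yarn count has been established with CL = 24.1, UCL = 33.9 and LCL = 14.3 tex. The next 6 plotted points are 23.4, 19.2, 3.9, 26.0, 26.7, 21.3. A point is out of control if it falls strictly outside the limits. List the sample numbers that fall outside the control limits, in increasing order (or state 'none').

Compare each point to [14.3, 33.9]: sample 3 = 3.9 < LCL.

3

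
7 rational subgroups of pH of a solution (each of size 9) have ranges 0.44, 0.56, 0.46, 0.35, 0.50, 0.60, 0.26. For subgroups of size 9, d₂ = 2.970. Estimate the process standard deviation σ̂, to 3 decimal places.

0.152

R̄ = (0.44 + 0.56 + 0.46 + 0.35 + 0.50 + 0.60 + 0.26) / 7 = 0.4529
σ̂ = R̄ / d₂ = 0.4529 / 2.970 = 0.1525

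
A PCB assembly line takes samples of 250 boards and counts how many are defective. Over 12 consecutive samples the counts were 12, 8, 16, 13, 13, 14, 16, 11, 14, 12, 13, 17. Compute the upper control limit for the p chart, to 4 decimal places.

p̄ = Σdᵢ / (k·n) = 159 / (12 × 250) = 0.05300
UCL = p̄ + 3·√(p̄(1−p̄)/n) = 0.05300 + 3 × √(0.05300×0.94700/250) = 0.05300 + 3 × 0.01417 = 0.09551

0.0955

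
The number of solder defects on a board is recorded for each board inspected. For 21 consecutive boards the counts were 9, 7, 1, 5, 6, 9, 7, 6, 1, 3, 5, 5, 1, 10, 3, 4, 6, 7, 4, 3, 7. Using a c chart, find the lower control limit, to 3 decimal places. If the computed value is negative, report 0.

0.000

c̄ = (9 + 7 + 1 + 5 + 6 + 9 + 7 + 6 + 1 + 3 + 5 + 5 + 1 + 10 + 3 + 4 + 6 + 7 + 4 + 3 + 7) / 21 = 109 / 21 = 5.1905
LCL = c̄ − 3√c̄ = 5.1905 − 3 × 2.2783 = -1.6443 → 0 (cannot be negative)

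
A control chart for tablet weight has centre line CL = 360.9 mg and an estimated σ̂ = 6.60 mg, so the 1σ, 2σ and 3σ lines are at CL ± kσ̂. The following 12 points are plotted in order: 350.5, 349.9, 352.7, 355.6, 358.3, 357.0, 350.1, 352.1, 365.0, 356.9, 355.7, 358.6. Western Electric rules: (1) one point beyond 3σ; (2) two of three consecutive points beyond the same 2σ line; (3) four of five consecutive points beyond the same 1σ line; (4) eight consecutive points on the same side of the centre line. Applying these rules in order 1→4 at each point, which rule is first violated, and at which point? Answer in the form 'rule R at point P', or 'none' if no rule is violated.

Zone of each point (C = within 1σ̂, B = 1σ̂–2σ̂, A = 2σ̂–3σ̂, * = beyond 3σ̂; sign = side of CL): 1:-B, 2:-B, 3:-B, 4:-C, 5:-C, 6:-C, 7:-B, 8:-B, 9:+C, 10:-C, 11:-C, 12:-C
Rule 4 (eight consecutive points on the same side of the centre line) is satisfied at point 8.

rule 4 at point 8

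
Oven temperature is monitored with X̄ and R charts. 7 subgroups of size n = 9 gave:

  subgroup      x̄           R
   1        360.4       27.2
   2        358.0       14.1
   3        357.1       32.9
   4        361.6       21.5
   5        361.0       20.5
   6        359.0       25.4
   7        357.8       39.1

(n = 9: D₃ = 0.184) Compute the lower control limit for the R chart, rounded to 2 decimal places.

4.75

R̄ = (27.2 + 14.1 + 32.9 + 21.5 + 20.5 + 25.4 + 39.1) / 7 = 180.7000 / 7 = 25.8143
LCL_R = D₃·R̄ = 0.184 × 25.8143 = 4.7498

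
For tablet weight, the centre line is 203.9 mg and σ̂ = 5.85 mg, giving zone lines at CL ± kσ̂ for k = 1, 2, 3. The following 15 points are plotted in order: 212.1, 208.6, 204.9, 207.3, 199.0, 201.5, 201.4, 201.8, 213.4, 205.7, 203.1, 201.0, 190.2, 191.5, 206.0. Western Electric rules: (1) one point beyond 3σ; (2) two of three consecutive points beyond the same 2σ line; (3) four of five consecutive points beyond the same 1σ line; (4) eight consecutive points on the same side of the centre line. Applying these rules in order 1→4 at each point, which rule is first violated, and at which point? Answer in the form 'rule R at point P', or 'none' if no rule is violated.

Zone of each point (C = within 1σ̂, B = 1σ̂–2σ̂, A = 2σ̂–3σ̂, * = beyond 3σ̂; sign = side of CL): 1:+B, 2:+C, 3:+C, 4:+C, 5:-C, 6:-C, 7:-C, 8:-C, 9:+B, 10:+C, 11:-C, 12:-C, 13:-A, 14:-A, 15:+C
Rule 2 (two of three consecutive points beyond the same 2σ limit) is satisfied at point 14.

rule 2 at point 14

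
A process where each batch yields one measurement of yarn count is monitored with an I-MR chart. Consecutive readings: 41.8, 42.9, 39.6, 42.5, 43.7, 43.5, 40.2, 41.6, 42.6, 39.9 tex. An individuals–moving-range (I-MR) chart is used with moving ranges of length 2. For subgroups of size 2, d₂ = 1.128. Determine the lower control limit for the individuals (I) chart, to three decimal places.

X̄ = (41.8 + 42.9 + 39.6 + 42.5 + 43.7 + 43.5 + 40.2 + 41.6 + 42.6 + 39.9) / 10 = 41.8300
Moving ranges: 1.1, 3.3, 2.9, 1.2, 0.2, 3.3, 1.4, 1.0, 2.7; M̄R̄ = 17.1000 / 9 = 1.9000
LCL = X̄ − 3·M̄R̄/d₂ = 41.8300 − 3 × 1.9000 / 1.128 = 36.7768

36.777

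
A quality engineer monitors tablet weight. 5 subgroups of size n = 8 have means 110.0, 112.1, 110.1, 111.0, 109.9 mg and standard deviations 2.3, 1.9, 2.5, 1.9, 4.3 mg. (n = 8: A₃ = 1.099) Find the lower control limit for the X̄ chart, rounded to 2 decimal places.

X̄̄ = (110.0 + 112.1 + 110.1 + 111.0 + 109.9) / 5 = 110.6200
s̄ = (2.3 + 1.9 + 2.5 + 1.9 + 4.3) / 5 = 2.5800
LCL = X̄̄ − A₃·s̄ = 110.6200 − 1.099 × 2.5800 = 107.7846

107.78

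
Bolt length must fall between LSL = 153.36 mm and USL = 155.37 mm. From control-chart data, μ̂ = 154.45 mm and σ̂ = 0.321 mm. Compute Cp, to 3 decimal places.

Cp = (USL − LSL) / (6σ̂) = (155.37 − 153.36) / (6 × 0.321) = 2.0100 / 1.9260 = 1.0436

1.044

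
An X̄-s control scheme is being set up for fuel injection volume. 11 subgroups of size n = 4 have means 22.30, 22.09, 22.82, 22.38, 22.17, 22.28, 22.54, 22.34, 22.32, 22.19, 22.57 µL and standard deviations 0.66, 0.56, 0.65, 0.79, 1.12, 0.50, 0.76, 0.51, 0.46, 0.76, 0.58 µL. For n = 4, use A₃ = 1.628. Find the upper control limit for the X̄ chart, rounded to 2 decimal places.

X̄̄ = (22.30 + 22.09 + 22.82 + 22.38 + 22.17 + 22.28 + 22.54 + 22.34 + 22.32 + 22.19 + 22.57) / 11 = 22.3636
s̄ = (0.66 + 0.56 + 0.65 + 0.79 + 1.12 + 0.50 + 0.76 + 0.51 + 0.46 + 0.76 + 0.58) / 11 = 0.6682
UCL = X̄̄ + A₃·s̄ = 22.3636 + 1.628 × 0.6682 = 23.4514

23.45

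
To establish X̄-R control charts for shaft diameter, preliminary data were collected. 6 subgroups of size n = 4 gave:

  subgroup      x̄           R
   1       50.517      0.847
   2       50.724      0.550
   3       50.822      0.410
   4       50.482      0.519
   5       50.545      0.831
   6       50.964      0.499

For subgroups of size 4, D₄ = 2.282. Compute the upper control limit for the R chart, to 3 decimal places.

R̄ = (0.847 + 0.550 + 0.410 + 0.519 + 0.831 + 0.499) / 6 = 3.6560 / 6 = 0.6093
UCL_R = D₄·R̄ = 2.282 × 0.6093 = 1.3905

1.390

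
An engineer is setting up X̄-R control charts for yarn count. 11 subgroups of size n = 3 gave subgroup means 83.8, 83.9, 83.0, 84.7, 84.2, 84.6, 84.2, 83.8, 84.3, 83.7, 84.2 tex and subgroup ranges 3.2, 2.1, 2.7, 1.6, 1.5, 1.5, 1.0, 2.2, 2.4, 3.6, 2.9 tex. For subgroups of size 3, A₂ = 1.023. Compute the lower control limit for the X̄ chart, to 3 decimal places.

81.739

X̄̄ = (83.8 + 83.9 + 83.0 + 84.7 + 84.2 + 84.6 + 84.2 + 83.8 + 84.3 + 83.7 + 84.2) / 11 = 924.4000 / 11 = 84.0364
R̄ = (3.2 + 2.1 + 2.7 + 1.6 + 1.5 + 1.5 + 1.0 + 2.2 + 2.4 + 3.6 + 2.9) / 11 = 24.7000 / 11 = 2.2455
LCL = X̄̄ − A₂·R̄ = 84.0364 − 1.023 × 2.2455 = 81.7393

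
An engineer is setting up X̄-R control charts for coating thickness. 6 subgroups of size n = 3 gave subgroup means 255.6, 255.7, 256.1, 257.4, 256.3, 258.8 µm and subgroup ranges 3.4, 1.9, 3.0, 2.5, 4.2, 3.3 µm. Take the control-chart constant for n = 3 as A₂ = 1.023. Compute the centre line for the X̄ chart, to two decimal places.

X̄̄ = (255.6 + 255.7 + 256.1 + 257.4 + 256.3 + 258.8) / 6 = 1539.9000 / 6 = 256.6500
CL = X̄̄ = 256.6500

256.65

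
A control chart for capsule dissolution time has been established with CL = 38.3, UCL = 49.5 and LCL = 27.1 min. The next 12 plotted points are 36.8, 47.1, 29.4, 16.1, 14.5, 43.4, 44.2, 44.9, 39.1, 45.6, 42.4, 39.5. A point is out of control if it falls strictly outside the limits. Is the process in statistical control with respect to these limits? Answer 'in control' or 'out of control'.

out of control

Compare each point to [27.1, 49.5]: sample 4 = 16.1 < LCL; sample 5 = 14.5 < LCL.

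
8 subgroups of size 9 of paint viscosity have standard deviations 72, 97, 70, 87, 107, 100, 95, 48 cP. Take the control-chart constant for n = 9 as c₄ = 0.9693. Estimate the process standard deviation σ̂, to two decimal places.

87.18

s̄ = (72 + 97 + 70 + 87 + 107 + 100 + 95 + 48) / 8 = 84.5000
σ̂ = s̄ / c₄ = 84.5000 / 0.9693 = 87.1763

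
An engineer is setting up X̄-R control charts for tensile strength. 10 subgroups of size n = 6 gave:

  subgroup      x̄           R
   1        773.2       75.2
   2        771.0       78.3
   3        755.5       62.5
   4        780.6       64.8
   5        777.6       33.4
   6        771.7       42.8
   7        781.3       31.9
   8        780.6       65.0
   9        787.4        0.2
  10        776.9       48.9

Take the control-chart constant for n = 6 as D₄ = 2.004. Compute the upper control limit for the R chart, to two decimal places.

R̄ = (75.2 + 78.3 + 62.5 + 64.8 + 33.4 + 42.8 + 31.9 + 65.0 + 0.2 + 48.9) / 10 = 503.0000 / 10 = 50.3000
UCL_R = D₄·R̄ = 2.004 × 50.3000 = 100.8012

100.80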